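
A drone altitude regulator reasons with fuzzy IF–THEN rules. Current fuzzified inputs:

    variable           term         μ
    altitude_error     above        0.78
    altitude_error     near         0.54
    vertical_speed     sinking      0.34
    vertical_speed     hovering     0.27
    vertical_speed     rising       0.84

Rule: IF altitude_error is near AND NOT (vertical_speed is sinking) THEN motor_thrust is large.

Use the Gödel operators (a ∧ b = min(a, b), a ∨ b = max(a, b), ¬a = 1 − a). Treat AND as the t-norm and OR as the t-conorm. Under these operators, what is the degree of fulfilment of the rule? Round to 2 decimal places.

0.54

firing strength: near=0.54, ¬sinking=1−0.34=0.66; AND[min(a, b)] → w = 0.54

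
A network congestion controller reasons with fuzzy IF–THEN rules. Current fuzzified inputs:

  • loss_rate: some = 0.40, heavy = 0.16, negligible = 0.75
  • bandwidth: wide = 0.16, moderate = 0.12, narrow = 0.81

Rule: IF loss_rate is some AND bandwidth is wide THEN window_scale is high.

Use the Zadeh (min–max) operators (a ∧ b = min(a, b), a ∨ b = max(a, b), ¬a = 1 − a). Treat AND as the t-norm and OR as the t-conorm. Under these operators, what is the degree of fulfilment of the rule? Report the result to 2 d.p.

firing strength: some=0.40, wide=0.16; AND[min(a, b)] → w = 0.16

0.16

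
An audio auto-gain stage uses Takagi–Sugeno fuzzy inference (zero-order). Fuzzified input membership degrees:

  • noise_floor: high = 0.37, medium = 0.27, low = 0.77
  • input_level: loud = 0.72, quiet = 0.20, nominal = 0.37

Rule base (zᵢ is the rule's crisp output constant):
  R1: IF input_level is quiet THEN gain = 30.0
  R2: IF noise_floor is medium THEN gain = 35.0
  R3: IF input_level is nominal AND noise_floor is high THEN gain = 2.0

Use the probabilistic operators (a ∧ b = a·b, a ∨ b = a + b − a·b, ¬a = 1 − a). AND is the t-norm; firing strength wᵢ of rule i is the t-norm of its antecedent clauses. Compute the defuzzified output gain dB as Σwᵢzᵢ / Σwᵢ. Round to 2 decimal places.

R1 (z=30.0): quiet=0.20 → w = 0.2000
R2 (z=35.0): medium=0.27 → w = 0.2700
R3 (z=2.0): nominal=0.37, high=0.37; AND[a·b] → w = 0.1369
Weighted average = (0.2000·30.0 + 0.2700·35.0 + 0.1369·2.0) / (0.2000 + 0.2700 + 0.1369)
  = 15.7238 / 0.6069 = 25.91

25.91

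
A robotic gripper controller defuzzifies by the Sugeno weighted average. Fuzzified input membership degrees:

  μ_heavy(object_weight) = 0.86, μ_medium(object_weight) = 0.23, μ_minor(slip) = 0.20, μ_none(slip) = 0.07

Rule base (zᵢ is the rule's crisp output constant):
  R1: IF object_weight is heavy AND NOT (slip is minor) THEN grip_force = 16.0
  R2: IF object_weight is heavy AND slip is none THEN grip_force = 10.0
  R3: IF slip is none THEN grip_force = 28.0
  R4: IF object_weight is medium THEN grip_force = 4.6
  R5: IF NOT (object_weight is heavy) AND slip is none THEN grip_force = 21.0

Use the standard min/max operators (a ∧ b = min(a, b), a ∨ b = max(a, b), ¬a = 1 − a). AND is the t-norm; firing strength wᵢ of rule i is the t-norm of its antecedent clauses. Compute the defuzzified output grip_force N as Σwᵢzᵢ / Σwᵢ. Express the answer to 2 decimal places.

14.51

R1 (z=16.0): heavy=0.86, ¬minor=1−0.20=0.80; AND[min(a, b)] → w = 0.80
R2 (z=10.0): heavy=0.86, none=0.07; AND[min(a, b)] → w = 0.07
R3 (z=28.0): none=0.07 → w = 0.07
R4 (z=4.6): medium=0.23 → w = 0.23
R5 (z=21.0): ¬heavy=1−0.86=0.14, none=0.07; AND[min(a, b)] → w = 0.07
Weighted average = (0.80·16.0 + 0.07·10.0 + 0.07·28.0 + 0.23·4.6 + 0.07·21.0) / (0.80 + 0.07 + 0.07 + 0.23 + 0.07)
  = 17.9880 / 1.2400 = 14.51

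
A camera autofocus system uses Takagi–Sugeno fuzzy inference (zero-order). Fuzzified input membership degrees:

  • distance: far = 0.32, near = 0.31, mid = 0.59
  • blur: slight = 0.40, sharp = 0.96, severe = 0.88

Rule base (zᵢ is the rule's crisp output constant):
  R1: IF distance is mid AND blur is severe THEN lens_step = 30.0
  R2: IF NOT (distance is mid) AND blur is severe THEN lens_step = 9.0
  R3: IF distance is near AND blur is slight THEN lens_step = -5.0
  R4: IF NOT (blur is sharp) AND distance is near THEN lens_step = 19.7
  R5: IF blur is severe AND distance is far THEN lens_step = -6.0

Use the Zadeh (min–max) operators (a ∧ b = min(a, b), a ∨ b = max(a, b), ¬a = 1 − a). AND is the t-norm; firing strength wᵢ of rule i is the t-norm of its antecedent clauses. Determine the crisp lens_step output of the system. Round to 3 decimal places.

11.202

R1 (z=30.0): mid=0.59, severe=0.88; AND[min(a, b)] → w = 0.59
R2 (z=9.0): ¬mid=1−0.59=0.41, severe=0.88; AND[min(a, b)] → w = 0.41
R3 (z=-5.0): near=0.31, slight=0.40; AND[min(a, b)] → w = 0.31
R4 (z=19.7): ¬sharp=1−0.96=0.04, near=0.31; AND[min(a, b)] → w = 0.04
R5 (z=-6.0): severe=0.88, far=0.32; AND[min(a, b)] → w = 0.32
Weighted average = (0.59·30.0 + 0.41·9.0 + 0.31·-5.0 + 0.04·19.7 + 0.32·-6.0) / (0.59 + 0.41 + 0.31 + 0.04 + 0.32)
  = 18.7080 / 1.6700 = 11.202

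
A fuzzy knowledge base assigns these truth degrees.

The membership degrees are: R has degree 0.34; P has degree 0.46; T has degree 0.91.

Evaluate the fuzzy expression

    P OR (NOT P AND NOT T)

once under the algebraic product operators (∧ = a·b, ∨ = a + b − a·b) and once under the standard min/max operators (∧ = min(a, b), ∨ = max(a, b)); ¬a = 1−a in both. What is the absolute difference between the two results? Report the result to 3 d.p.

Under algebraic product:
  NOT P = 1 − 0.4600 = 0.5400
  NOT T = 1 − 0.9100 = 0.0900
  NOT P AND NOT T = a·b on (0.5400, 0.0900) = 0.0486
  P OR (NOT P AND NOT T) = a + b − a·b on (0.4600, 0.0486) = 0.4862
  → value = 0.4862
Under standard min/max:
  NOT P = 1 − 0.46 = 0.54
  NOT T = 1 − 0.91 = 0.09
  NOT P AND NOT T = min(a, b) on (0.54, 0.09) = 0.09
  P OR (NOT P AND NOT T) = max(a, b) on (0.46, 0.09) = 0.46
  → value = 0.4600
|0.4862 − 0.4600| = 0.026

0.026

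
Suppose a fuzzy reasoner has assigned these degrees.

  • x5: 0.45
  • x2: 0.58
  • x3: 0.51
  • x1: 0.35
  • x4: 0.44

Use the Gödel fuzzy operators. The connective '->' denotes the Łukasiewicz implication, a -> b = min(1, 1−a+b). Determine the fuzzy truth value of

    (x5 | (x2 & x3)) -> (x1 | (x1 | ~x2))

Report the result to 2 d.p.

0.91

x2 & x3 = min(a, b) on (0.58, 0.51) = 0.51
x5 | (x2 & x3) = max(a, b) on (0.45, 0.51) = 0.51
~x2 = 1 − 0.58 = 0.42
x1 | ~x2 = max(a, b) on (0.35, 0.42) = 0.42
x1 | (x1 | ~x2) = max(a, b) on (0.35, 0.42) = 0.42
(x5 | (x2 & x3)) -> (x1 | (x1 | ~x2))  [Łukasiewicz: min(1, 1−a+b)] with a=0.51, b=0.42 → 0.91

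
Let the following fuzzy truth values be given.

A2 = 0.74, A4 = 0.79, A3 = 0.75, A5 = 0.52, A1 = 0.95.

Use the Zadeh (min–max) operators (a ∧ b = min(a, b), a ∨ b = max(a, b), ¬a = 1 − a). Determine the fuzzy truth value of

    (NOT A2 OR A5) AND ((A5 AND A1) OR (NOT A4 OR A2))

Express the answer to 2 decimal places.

0.52

NOT A2 = 1 − 0.74 = 0.26
NOT A2 OR A5 = max(a, b) on (0.26, 0.52) = 0.52
A5 AND A1 = min(a, b) on (0.52, 0.95) = 0.52
NOT A4 = 1 − 0.79 = 0.21
NOT A4 OR A2 = max(a, b) on (0.21, 0.74) = 0.74
(A5 AND A1) OR (NOT A4 OR A2) = max(a, b) on (0.52, 0.74) = 0.74
(NOT A2 OR A5) AND ((A5 AND A1) OR (NOT A4 OR A2)) = min(a, b) on (0.52, 0.74) = 0.52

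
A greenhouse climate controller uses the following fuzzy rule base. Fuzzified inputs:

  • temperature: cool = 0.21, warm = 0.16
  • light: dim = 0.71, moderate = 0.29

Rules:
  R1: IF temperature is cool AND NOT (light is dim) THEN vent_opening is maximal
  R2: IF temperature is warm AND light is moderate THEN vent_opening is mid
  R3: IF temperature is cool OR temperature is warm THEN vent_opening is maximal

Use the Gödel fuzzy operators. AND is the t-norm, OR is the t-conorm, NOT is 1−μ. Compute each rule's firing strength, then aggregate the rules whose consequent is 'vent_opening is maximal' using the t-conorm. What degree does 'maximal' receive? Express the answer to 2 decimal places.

0.21

R1: cool=0.21, ¬dim=1−0.71=0.29; AND[min(a, b)] → w = 0.21
R2: warm=0.16, moderate=0.29; AND[min(a, b)] → w = 0.16
R3: cool=0.21, warm=0.16; OR[max(a, b)] → w = 0.21
Rules with consequent 'maximal': {R1, R3} → strengths 0.21, 0.21
Aggregate via t-conorm [max(a, b)]: 0.21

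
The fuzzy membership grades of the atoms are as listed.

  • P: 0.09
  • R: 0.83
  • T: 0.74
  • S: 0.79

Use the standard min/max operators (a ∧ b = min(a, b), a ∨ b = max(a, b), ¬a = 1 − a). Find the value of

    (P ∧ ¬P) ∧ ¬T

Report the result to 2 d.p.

¬P = 1 − 0.09 = 0.91
P ∧ ¬P = min(a, b) on (0.09, 0.91) = 0.09
¬T = 1 − 0.74 = 0.26
(P ∧ ¬P) ∧ ¬T = min(a, b) on (0.09, 0.26) = 0.09

0.09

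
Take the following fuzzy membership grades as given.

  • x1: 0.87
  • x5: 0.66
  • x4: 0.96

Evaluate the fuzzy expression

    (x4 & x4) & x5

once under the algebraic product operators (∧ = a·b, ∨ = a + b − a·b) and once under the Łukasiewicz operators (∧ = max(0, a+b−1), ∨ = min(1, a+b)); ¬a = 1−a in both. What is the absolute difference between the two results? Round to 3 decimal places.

Under algebraic product:
  x4 & x4 = a·b on (0.9600, 0.9600) = 0.9216
  (x4 & x4) & x5 = a·b on (0.9216, 0.6600) = 0.6083
  → value = 0.6083
Under Łukasiewicz:
  x4 & x4 = max(0, a+b−1) on (0.96, 0.96) = 0.92
  (x4 & x4) & x5 = max(0, a+b−1) on (0.92, 0.66) = 0.58
  → value = 0.5800
|0.6083 − 0.5800| = 0.028

0.028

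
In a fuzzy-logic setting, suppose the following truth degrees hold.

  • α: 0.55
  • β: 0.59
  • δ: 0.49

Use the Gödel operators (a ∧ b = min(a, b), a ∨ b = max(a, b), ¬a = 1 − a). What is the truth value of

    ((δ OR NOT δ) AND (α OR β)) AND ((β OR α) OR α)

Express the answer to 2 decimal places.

NOT δ = 1 − 0.49 = 0.51
δ OR NOT δ = max(a, b) on (0.49, 0.51) = 0.51
α OR β = max(a, b) on (0.55, 0.59) = 0.59
(δ OR NOT δ) AND (α OR β) = min(a, b) on (0.51, 0.59) = 0.51
β OR α = max(a, b) on (0.59, 0.55) = 0.59
(β OR α) OR α = max(a, b) on (0.59, 0.55) = 0.59
((δ OR NOT δ) AND (α OR β)) AND ((β OR α) OR α) = min(a, b) on (0.51, 0.59) = 0.51

0.51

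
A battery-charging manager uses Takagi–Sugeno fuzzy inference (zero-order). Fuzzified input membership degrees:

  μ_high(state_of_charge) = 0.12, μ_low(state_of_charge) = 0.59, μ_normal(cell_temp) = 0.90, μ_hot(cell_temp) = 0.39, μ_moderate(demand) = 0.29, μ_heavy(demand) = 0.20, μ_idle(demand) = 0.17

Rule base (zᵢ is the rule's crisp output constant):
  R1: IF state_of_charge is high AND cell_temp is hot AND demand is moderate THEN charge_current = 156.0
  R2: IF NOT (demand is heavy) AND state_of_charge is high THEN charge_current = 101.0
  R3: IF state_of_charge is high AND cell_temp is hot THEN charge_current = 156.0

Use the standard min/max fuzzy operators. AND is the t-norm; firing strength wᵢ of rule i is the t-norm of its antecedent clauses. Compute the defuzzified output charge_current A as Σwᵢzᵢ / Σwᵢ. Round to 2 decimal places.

R1 (z=156.0): high=0.12, hot=0.39, moderate=0.29; AND[min(a, b)] → w = 0.12
R2 (z=101.0): ¬heavy=1−0.20=0.80, high=0.12; AND[min(a, b)] → w = 0.12
R3 (z=156.0): high=0.12, hot=0.39; AND[min(a, b)] → w = 0.12
Weighted average = (0.12·156.0 + 0.12·101.0 + 0.12·156.0) / (0.12 + 0.12 + 0.12)
  = 49.5600 / 0.3600 = 137.67

137.67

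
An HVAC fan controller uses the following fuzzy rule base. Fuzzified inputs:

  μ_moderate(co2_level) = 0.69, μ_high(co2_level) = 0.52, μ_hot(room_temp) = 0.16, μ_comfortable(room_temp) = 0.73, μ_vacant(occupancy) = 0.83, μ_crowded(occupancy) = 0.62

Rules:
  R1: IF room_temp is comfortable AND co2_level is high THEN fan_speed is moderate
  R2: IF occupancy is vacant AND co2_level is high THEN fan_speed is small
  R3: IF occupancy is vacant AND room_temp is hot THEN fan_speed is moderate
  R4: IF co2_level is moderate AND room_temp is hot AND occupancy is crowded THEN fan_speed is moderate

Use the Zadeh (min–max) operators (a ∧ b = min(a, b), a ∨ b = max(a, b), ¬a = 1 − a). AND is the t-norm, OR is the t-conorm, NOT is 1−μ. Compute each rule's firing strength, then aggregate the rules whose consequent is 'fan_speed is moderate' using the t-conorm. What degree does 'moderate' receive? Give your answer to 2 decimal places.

0.52

R1: comfortable=0.73, high=0.52; AND[min(a, b)] → w = 0.52
R2: vacant=0.83, high=0.52; AND[min(a, b)] → w = 0.52
R3: vacant=0.83, hot=0.16; AND[min(a, b)] → w = 0.16
R4: moderate=0.69, hot=0.16, crowded=0.62; AND[min(a, b)] → w = 0.16
Rules with consequent 'moderate': {R1, R3, R4} → strengths 0.52, 0.16, 0.16
Aggregate via t-conorm [max(a, b)]: 0.52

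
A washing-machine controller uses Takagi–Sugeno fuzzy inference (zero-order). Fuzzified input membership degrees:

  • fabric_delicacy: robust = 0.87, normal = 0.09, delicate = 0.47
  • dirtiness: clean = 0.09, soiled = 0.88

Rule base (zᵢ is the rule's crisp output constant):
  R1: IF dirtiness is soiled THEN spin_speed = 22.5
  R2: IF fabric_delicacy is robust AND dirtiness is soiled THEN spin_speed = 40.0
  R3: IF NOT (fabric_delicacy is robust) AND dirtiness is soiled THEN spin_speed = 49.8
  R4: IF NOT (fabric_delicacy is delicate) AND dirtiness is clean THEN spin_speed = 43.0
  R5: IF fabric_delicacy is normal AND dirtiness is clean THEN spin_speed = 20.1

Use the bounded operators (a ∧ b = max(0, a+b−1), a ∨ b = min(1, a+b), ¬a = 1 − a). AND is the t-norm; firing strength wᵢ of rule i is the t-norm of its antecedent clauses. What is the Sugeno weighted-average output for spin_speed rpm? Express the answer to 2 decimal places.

30.67

R1 (z=22.5): soiled=0.88 → w = 0.88
R2 (z=40.0): robust=0.87, soiled=0.88; AND[max(0, a+b−1)] → w = 0.75
R3 (z=49.8): ¬robust=1−0.87=0.13, soiled=0.88; AND[max(0, a+b−1)] → w = 0.01
R4 (z=43.0): ¬delicate=1−0.47=0.53, clean=0.09; AND[max(0, a+b−1)] → w = 0.00
R5 (z=20.1): normal=0.09, clean=0.09; AND[max(0, a+b−1)] → w = 0.00
Weighted average = (0.88·22.5 + 0.75·40.0 + 0.01·49.8 + 0.00·43.0 + 0.00·20.1) / (0.88 + 0.75 + 0.01 + 0.00 + 0.00)
  = 50.2980 / 1.6400 = 30.67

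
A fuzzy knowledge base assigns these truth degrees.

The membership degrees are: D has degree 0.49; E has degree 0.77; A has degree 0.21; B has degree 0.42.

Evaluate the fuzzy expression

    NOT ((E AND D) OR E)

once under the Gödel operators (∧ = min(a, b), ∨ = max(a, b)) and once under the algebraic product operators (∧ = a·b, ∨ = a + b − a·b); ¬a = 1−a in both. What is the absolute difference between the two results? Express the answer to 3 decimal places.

0.087

Under Gödel:
  E AND D = min(a, b) on (0.77, 0.49) = 0.49
  (E AND D) OR E = max(a, b) on (0.49, 0.77) = 0.77
  NOT ((E AND D) OR E) = 1 − 0.77 = 0.23
  → value = 0.2300
Under algebraic product:
  E AND D = a·b on (0.7700, 0.4900) = 0.3773
  (E AND D) OR E = a + b − a·b on (0.3773, 0.7700) = 0.8568
  NOT ((E AND D) OR E) = 1 − 0.8568 = 0.1432
  → value = 0.1432
|0.2300 − 0.1432| = 0.087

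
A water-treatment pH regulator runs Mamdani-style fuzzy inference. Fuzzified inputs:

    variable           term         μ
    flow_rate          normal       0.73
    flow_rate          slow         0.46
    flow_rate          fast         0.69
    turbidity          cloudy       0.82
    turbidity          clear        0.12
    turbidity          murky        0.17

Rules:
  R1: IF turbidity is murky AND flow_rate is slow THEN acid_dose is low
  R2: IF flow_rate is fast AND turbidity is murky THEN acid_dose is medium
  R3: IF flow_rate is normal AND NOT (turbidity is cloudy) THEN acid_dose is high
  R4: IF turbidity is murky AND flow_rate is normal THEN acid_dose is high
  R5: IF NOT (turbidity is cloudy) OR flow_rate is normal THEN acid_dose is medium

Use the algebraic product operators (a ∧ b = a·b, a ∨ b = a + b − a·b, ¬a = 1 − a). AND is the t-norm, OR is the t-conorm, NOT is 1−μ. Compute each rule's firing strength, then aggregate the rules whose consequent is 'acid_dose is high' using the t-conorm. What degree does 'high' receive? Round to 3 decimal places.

0.239

R1: murky=0.17, slow=0.46; AND[a·b] → w = 0.0782
R2: fast=0.69, murky=0.17; AND[a·b] → w = 0.1173
R3: normal=0.73, ¬cloudy=1−0.82=0.18; AND[a·b] → w = 0.1314
R4: murky=0.17, normal=0.73; AND[a·b] → w = 0.1241
R5: ¬cloudy=1−0.82=0.18, normal=0.73; OR[a + b − a·b] → w = 0.7786
Rules with consequent 'high': {R3, R4} → strengths 0.1314, 0.1241
Aggregate via t-conorm [a + b − a·b]: 0.2392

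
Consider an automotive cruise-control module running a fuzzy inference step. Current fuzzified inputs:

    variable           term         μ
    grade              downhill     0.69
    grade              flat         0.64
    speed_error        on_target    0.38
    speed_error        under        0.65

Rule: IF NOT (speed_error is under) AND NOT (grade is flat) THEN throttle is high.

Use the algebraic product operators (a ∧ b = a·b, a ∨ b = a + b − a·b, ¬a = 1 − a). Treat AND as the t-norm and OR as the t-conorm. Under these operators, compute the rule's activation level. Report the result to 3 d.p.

0.126

firing strength: ¬under=1−0.65=0.35, ¬flat=1−0.64=0.36; AND[a·b] → w = 0.1260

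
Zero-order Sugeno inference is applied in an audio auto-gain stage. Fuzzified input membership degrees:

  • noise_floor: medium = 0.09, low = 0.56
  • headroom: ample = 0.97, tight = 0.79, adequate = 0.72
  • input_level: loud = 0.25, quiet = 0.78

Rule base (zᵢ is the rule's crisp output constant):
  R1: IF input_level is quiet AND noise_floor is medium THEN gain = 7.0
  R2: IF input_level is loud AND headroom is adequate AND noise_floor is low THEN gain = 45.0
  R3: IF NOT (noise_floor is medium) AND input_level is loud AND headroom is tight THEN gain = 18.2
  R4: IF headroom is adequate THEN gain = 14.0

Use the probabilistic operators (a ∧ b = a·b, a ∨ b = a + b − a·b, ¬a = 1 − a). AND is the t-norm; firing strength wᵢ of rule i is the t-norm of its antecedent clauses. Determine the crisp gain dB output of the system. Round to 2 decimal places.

R1 (z=7.0): quiet=0.78, medium=0.09; AND[a·b] → w = 0.0702
R2 (z=45.0): loud=0.25, adequate=0.72, low=0.56; AND[a·b] → w = 0.1008
R3 (z=18.2): ¬medium=1−0.09=0.91, loud=0.25, tight=0.79; AND[a·b] → w = 0.1797
R4 (z=14.0): adequate=0.72 → w = 0.7200
Weighted average = (0.0702·7.0 + 0.1008·45.0 + 0.1797·18.2 + 0.7200·14.0) / (0.0702 + 0.1008 + 0.1797 + 0.7200)
  = 18.3784 / 1.0707 = 17.16

17.16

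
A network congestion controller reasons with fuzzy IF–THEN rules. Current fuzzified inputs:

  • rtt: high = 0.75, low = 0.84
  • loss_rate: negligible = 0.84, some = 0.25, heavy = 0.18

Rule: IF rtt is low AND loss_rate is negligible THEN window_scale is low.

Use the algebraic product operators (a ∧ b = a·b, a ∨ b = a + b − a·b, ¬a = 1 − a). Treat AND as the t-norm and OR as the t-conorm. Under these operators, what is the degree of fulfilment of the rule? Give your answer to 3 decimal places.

firing strength: low=0.84, negligible=0.84; AND[a·b] → w = 0.7056

0.706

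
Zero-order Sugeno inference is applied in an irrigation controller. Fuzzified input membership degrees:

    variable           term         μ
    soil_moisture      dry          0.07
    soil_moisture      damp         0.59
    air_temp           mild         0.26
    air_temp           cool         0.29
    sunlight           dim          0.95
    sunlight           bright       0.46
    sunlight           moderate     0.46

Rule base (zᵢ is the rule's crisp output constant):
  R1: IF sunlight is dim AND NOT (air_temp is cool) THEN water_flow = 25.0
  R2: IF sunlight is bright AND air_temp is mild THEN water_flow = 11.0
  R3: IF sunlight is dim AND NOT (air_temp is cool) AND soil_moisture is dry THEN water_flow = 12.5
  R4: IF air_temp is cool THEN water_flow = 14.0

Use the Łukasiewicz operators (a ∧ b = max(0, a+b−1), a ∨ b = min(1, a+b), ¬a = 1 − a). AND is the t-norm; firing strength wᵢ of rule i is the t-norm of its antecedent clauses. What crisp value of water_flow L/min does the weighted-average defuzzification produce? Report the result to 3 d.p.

21.642

R1 (z=25.0): dim=0.95, ¬cool=1−0.29=0.71; AND[max(0, a+b−1)] → w = 0.66
R2 (z=11.0): bright=0.46, mild=0.26; AND[max(0, a+b−1)] → w = 0.00
R3 (z=12.5): dim=0.95, ¬cool=1−0.29=0.71, dry=0.07; AND[max(0, a+b−1)] → w = 0.00
R4 (z=14.0): cool=0.29 → w = 0.29
Weighted average = (0.66·25.0 + 0.00·11.0 + 0.00·12.5 + 0.29·14.0) / (0.66 + 0.00 + 0.00 + 0.29)
  = 20.5600 / 0.9500 = 21.642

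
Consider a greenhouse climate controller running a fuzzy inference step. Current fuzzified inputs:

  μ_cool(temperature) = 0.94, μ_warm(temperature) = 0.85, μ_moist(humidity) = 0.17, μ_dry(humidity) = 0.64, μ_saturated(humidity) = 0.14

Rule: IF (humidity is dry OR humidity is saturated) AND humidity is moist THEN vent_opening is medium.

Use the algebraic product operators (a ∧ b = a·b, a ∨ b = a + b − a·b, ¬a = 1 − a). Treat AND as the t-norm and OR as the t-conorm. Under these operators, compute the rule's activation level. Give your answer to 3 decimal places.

firing strength: (dry=0.64 OR saturated=0.14) = 0.6904; AND[a·b] with moist=0.17 → w = 0.1174

0.117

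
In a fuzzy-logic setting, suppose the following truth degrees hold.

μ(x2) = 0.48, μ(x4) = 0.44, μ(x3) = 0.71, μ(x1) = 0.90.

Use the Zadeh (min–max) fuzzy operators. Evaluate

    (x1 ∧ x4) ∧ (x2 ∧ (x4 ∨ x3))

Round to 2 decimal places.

0.44

x1 ∧ x4 = min(a, b) on (0.90, 0.44) = 0.44
x4 ∨ x3 = max(a, b) on (0.44, 0.71) = 0.71
x2 ∧ (x4 ∨ x3) = min(a, b) on (0.48, 0.71) = 0.48
(x1 ∧ x4) ∧ (x2 ∧ (x4 ∨ x3)) = min(a, b) on (0.44, 0.48) = 0.44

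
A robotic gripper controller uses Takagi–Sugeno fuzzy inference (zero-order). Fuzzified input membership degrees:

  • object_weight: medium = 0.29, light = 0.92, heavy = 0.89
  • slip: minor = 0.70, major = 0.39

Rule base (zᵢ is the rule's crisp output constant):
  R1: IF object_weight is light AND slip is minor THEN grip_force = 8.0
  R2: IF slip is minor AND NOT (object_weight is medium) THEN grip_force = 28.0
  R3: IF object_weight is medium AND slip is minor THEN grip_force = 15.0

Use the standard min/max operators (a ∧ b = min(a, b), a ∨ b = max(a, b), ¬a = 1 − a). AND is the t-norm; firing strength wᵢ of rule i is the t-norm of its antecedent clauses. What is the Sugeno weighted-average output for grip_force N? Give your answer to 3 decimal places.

17.485

R1 (z=8.0): light=0.92, minor=0.70; AND[min(a, b)] → w = 0.70
R2 (z=28.0): minor=0.70, ¬medium=1−0.29=0.71; AND[min(a, b)] → w = 0.70
R3 (z=15.0): medium=0.29, minor=0.70; AND[min(a, b)] → w = 0.29
Weighted average = (0.70·8.0 + 0.70·28.0 + 0.29·15.0) / (0.70 + 0.70 + 0.29)
  = 29.5500 / 1.6900 = 17.485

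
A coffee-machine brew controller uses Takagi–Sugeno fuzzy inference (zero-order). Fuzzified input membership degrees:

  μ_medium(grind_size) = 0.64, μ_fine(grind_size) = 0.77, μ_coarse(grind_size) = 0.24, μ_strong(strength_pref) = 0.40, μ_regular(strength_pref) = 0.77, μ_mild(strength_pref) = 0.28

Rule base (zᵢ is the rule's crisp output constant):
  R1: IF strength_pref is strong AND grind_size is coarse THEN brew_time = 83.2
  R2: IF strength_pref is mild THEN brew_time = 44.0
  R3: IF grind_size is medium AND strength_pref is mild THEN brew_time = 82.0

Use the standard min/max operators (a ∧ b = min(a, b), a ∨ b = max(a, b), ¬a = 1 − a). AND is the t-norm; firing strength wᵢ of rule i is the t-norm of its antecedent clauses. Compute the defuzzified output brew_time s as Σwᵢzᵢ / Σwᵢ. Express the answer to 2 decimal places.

69.06

R1 (z=83.2): strong=0.40, coarse=0.24; AND[min(a, b)] → w = 0.24
R2 (z=44.0): mild=0.28 → w = 0.28
R3 (z=82.0): medium=0.64, mild=0.28; AND[min(a, b)] → w = 0.28
Weighted average = (0.24·83.2 + 0.28·44.0 + 0.28·82.0) / (0.24 + 0.28 + 0.28)
  = 55.2480 / 0.8000 = 69.06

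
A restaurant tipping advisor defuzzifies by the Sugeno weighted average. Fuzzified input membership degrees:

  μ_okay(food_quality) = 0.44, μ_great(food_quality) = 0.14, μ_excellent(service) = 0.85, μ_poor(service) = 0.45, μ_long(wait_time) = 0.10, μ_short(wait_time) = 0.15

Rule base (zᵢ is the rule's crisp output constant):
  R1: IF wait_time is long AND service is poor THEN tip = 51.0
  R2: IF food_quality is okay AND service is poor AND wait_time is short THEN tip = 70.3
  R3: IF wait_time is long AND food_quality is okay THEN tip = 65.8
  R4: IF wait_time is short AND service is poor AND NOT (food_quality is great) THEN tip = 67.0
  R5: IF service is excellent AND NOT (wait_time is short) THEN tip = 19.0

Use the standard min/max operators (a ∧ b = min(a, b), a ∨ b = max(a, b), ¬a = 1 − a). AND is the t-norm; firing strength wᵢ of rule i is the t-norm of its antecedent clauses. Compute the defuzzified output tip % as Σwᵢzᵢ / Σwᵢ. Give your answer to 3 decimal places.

R1 (z=51.0): long=0.10, poor=0.45; AND[min(a, b)] → w = 0.10
R2 (z=70.3): okay=0.44, poor=0.45, short=0.15; AND[min(a, b)] → w = 0.15
R3 (z=65.8): long=0.10, okay=0.44; AND[min(a, b)] → w = 0.10
R4 (z=67.0): short=0.15, poor=0.45, ¬great=1−0.14=0.86; AND[min(a, b)] → w = 0.15
R5 (z=19.0): excellent=0.85, ¬short=1−0.15=0.85; AND[min(a, b)] → w = 0.85
Weighted average = (0.10·51.0 + 0.15·70.3 + 0.10·65.8 + 0.15·67.0 + 0.85·19.0) / (0.10 + 0.15 + 0.10 + 0.15 + 0.85)
  = 48.4250 / 1.3500 = 35.870

35.870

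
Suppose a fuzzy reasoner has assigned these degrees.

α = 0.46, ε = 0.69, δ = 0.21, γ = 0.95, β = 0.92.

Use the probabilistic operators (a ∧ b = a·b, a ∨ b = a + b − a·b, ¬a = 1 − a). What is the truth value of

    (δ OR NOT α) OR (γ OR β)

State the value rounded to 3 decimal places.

NOT α = 1 − 0.4600 = 0.5400
δ OR NOT α = a + b − a·b on (0.2100, 0.5400) = 0.6366
γ OR β = a + b − a·b on (0.9500, 0.9200) = 0.9960
(δ OR NOT α) OR (γ OR β) = a + b − a·b on (0.6366, 0.9960) = 0.9985

0.999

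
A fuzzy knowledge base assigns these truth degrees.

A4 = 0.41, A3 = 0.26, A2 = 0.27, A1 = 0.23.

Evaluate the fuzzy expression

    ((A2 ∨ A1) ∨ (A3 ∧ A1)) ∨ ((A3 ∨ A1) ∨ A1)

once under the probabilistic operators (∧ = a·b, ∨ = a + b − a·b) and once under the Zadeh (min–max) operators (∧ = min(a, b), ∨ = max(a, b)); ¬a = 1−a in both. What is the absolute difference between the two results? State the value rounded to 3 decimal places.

Under probabilistic:
  A2 ∨ A1 = a + b − a·b on (0.2700, 0.2300) = 0.4379
  A3 ∧ A1 = a·b on (0.2600, 0.2300) = 0.0598
  (A2 ∨ A1) ∨ (A3 ∧ A1) = a + b − a·b on (0.4379, 0.0598) = 0.4715
  A3 ∨ A1 = a + b − a·b on (0.2600, 0.2300) = 0.4302
  (A3 ∨ A1) ∨ A1 = a + b − a·b on (0.4302, 0.2300) = 0.5613
  ((A2 ∨ A1) ∨ (A3 ∧ A1)) ∨ ((A3 ∨ A1) ∨ A1) = a + b − a·b on (0.4715, 0.5613) = 0.7681
  → value = 0.7681
Under Zadeh (min–max):
  A2 ∨ A1 = max(a, b) on (0.27, 0.23) = 0.27
  A3 ∧ A1 = min(a, b) on (0.26, 0.23) = 0.23
  (A2 ∨ A1) ∨ (A3 ∧ A1) = max(a, b) on (0.27, 0.23) = 0.27
  A3 ∨ A1 = max(a, b) on (0.26, 0.23) = 0.26
  (A3 ∨ A1) ∨ A1 = max(a, b) on (0.26, 0.23) = 0.26
  ((A2 ∨ A1) ∨ (A3 ∧ A1)) ∨ ((A3 ∨ A1) ∨ A1) = max(a, b) on (0.27, 0.26) = 0.27
  → value = 0.2700
|0.7681 − 0.2700| = 0.498

0.498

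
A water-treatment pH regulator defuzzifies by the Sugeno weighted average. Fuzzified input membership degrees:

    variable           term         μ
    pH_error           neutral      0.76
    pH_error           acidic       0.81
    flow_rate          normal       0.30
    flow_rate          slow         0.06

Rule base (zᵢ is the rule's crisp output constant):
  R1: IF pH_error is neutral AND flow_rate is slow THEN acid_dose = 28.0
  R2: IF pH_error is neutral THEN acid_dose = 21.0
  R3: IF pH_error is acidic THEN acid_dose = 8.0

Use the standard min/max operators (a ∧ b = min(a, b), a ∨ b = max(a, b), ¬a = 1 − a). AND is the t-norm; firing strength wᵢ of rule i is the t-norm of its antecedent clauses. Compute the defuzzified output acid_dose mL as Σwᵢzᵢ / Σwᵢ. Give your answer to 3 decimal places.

14.798

R1 (z=28.0): neutral=0.76, slow=0.06; AND[min(a, b)] → w = 0.06
R2 (z=21.0): neutral=0.76 → w = 0.76
R3 (z=8.0): acidic=0.81 → w = 0.81
Weighted average = (0.06·28.0 + 0.76·21.0 + 0.81·8.0) / (0.06 + 0.76 + 0.81)
  = 24.1200 / 1.6300 = 14.798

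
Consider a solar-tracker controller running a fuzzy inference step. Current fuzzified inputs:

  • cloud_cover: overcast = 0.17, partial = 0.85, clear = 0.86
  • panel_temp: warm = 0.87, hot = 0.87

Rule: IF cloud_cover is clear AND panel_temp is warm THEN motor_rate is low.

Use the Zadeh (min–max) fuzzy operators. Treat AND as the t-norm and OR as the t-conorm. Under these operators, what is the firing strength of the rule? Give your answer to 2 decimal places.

firing strength: clear=0.86, warm=0.87; AND[min(a, b)] → w = 0.86

0.86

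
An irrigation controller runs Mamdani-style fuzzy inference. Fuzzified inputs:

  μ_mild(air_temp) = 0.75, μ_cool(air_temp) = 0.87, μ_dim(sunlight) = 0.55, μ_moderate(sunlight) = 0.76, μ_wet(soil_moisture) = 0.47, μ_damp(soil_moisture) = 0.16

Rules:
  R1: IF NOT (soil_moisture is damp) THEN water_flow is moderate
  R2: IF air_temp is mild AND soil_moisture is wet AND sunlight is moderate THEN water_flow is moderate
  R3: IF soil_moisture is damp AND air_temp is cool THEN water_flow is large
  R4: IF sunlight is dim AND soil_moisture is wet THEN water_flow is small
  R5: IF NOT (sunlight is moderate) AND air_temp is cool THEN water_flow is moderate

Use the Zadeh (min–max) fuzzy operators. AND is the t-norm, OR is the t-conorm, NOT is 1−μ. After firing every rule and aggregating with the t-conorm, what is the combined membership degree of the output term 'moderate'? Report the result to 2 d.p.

0.84

R1: ¬damp=1−0.16=0.84 → w = 0.84
R2: mild=0.75, wet=0.47, moderate=0.76; AND[min(a, b)] → w = 0.47
R3: damp=0.16, cool=0.87; AND[min(a, b)] → w = 0.16
R4: dim=0.55, wet=0.47; AND[min(a, b)] → w = 0.47
R5: ¬moderate=1−0.76=0.24, cool=0.87; AND[min(a, b)] → w = 0.24
Rules with consequent 'moderate': {R1, R2, R5} → strengths 0.84, 0.47, 0.24
Aggregate via t-conorm [max(a, b)]: 0.84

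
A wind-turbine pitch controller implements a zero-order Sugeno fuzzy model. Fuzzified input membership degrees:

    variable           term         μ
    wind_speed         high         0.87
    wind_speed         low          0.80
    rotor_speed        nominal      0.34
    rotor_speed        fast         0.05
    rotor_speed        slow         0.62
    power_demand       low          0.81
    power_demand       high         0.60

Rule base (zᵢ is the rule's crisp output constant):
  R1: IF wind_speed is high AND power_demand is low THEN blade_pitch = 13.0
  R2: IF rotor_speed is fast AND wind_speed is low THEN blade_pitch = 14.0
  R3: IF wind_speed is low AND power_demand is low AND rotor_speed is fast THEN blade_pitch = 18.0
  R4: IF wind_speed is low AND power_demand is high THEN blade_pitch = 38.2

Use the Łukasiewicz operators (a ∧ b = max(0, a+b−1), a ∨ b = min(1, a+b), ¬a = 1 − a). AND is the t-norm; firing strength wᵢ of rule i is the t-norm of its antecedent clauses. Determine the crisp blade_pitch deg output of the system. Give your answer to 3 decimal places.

22.333

R1 (z=13.0): high=0.87, low=0.81; AND[max(0, a+b−1)] → w = 0.68
R2 (z=14.0): fast=0.05, low=0.80; AND[max(0, a+b−1)] → w = 0.00
R3 (z=18.0): low=0.80, low=0.81, fast=0.05; AND[max(0, a+b−1)] → w = 0.00
R4 (z=38.2): low=0.80, high=0.60; AND[max(0, a+b−1)] → w = 0.40
Weighted average = (0.68·13.0 + 0.00·14.0 + 0.00·18.0 + 0.40·38.2) / (0.68 + 0.00 + 0.00 + 0.40)
  = 24.1200 / 1.0800 = 22.333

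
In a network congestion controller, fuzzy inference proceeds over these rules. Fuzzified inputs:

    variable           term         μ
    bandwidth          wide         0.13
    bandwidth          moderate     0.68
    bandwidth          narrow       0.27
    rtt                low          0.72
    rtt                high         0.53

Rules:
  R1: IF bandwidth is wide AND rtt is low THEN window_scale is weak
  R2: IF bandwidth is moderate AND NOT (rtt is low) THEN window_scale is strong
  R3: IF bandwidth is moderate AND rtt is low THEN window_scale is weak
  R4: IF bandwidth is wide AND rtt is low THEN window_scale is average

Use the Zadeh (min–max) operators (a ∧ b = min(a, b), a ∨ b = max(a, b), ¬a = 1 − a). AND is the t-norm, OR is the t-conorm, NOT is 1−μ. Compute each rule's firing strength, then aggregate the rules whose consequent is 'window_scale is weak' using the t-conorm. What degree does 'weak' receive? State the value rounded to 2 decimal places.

0.68

R1: wide=0.13, low=0.72; AND[min(a, b)] → w = 0.13
R2: moderate=0.68, ¬low=1−0.72=0.28; AND[min(a, b)] → w = 0.28
R3: moderate=0.68, low=0.72; AND[min(a, b)] → w = 0.68
R4: wide=0.13, low=0.72; AND[min(a, b)] → w = 0.13
Rules with consequent 'weak': {R1, R3} → strengths 0.13, 0.68
Aggregate via t-conorm [max(a, b)]: 0.68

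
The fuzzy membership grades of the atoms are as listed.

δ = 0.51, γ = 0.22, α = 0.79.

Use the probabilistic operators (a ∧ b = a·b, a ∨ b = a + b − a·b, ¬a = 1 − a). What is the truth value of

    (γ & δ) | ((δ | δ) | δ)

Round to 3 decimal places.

γ & δ = a·b on (0.2200, 0.5100) = 0.1122
δ | δ = a + b − a·b on (0.5100, 0.5100) = 0.7599
(δ | δ) | δ = a + b − a·b on (0.7599, 0.5100) = 0.8824
(γ & δ) | ((δ | δ) | δ) = a + b − a·b on (0.1122, 0.8824) = 0.8956

0.896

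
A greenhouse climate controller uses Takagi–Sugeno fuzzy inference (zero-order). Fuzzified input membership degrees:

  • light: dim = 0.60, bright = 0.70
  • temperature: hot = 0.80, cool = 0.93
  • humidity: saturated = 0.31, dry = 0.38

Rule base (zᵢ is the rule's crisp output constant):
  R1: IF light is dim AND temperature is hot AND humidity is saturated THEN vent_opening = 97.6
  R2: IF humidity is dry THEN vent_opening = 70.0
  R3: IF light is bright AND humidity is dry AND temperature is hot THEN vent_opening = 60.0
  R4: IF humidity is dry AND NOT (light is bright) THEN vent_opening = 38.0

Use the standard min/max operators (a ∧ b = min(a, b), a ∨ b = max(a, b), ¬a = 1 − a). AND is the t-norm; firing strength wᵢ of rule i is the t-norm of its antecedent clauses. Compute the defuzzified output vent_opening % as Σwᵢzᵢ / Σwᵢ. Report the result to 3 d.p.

66.464

R1 (z=97.6): dim=0.60, hot=0.80, saturated=0.31; AND[min(a, b)] → w = 0.31
R2 (z=70.0): dry=0.38 → w = 0.38
R3 (z=60.0): bright=0.70, dry=0.38, hot=0.80; AND[min(a, b)] → w = 0.38
R4 (z=38.0): dry=0.38, ¬bright=1−0.70=0.30; AND[min(a, b)] → w = 0.30
Weighted average = (0.31·97.6 + 0.38·70.0 + 0.38·60.0 + 0.30·38.0) / (0.31 + 0.38 + 0.38 + 0.30)
  = 91.0560 / 1.3700 = 66.464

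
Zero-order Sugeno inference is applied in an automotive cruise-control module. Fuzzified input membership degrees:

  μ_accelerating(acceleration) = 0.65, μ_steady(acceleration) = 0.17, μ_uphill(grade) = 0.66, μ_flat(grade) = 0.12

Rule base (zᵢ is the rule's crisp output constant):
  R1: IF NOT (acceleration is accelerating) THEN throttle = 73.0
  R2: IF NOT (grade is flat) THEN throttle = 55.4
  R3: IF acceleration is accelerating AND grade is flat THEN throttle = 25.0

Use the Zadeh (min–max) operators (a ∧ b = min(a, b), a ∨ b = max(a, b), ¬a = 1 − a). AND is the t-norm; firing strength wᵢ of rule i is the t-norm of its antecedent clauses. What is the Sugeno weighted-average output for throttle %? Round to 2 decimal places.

R1 (z=73.0): ¬accelerating=1−0.65=0.35 → w = 0.35
R2 (z=55.4): ¬flat=1−0.12=0.88 → w = 0.88
R3 (z=25.0): accelerating=0.65, flat=0.12; AND[min(a, b)] → w = 0.12
Weighted average = (0.35·73.0 + 0.88·55.4 + 0.12·25.0) / (0.35 + 0.88 + 0.12)
  = 77.3020 / 1.3500 = 57.26

57.26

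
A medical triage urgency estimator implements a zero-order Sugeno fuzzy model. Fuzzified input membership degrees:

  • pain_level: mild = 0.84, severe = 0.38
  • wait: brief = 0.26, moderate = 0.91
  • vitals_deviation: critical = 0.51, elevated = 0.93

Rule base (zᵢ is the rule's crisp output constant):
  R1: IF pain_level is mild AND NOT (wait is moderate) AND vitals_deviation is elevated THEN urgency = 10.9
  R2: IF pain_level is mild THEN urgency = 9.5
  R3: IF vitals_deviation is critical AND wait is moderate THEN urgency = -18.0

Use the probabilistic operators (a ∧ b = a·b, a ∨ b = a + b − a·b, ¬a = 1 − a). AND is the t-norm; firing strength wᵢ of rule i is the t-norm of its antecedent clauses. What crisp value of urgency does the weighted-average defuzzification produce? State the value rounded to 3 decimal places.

R1 (z=10.9): mild=0.84, ¬moderate=1−0.91=0.09, elevated=0.93; AND[a·b] → w = 0.0703
R2 (z=9.5): mild=0.84 → w = 0.8400
R3 (z=-18.0): critical=0.51, moderate=0.91; AND[a·b] → w = 0.4641
Weighted average = (0.0703·10.9 + 0.8400·9.5 + 0.4641·-18.0) / (0.0703 + 0.8400 + 0.4641)
  = 0.3926 / 1.3744 = 0.286

0.286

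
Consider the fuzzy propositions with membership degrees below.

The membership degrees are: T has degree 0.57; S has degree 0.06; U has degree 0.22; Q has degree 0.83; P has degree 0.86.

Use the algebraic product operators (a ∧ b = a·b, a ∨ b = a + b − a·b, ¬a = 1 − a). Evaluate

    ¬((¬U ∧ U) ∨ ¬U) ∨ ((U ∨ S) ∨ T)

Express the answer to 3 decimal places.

¬U = 1 − 0.2200 = 0.7800
¬U ∧ U = a·b on (0.7800, 0.2200) = 0.1716
¬U = 1 − 0.2200 = 0.7800
(¬U ∧ U) ∨ ¬U = a + b − a·b on (0.1716, 0.7800) = 0.8178
¬((¬U ∧ U) ∨ ¬U) = 1 − 0.8178 = 0.1822
U ∨ S = a + b − a·b on (0.2200, 0.0600) = 0.2668
(U ∨ S) ∨ T = a + b − a·b on (0.2668, 0.5700) = 0.6847
¬((¬U ∧ U) ∨ ¬U) ∨ ((U ∨ S) ∨ T) = a + b − a·b on (0.1822, 0.6847) = 0.7422

0.742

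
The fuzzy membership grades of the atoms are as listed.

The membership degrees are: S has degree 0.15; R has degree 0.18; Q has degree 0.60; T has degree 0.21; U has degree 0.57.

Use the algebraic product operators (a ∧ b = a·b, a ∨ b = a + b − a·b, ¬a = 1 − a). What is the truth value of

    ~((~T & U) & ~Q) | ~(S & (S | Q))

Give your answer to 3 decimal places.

~T = 1 − 0.2100 = 0.7900
~T & U = a·b on (0.7900, 0.5700) = 0.4503
~Q = 1 − 0.6000 = 0.4000
(~T & U) & ~Q = a·b on (0.4503, 0.4000) = 0.1801
~((~T & U) & ~Q) = 1 − 0.1801 = 0.8199
S | Q = a + b − a·b on (0.1500, 0.6000) = 0.6600
S & (S | Q) = a·b on (0.1500, 0.6600) = 0.0990
~(S & (S | Q)) = 1 − 0.0990 = 0.9010
~((~T & U) & ~Q) | ~(S & (S | Q)) = a + b − a·b on (0.8199, 0.9010) = 0.9822

0.982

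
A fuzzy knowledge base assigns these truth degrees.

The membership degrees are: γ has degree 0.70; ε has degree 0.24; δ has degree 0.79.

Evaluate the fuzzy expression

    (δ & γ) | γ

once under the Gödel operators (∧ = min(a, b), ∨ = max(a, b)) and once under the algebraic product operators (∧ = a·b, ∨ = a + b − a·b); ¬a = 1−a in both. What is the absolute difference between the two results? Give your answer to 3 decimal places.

Under Gödel:
  δ & γ = min(a, b) on (0.79, 0.70) = 0.70
  (δ & γ) | γ = max(a, b) on (0.70, 0.70) = 0.70
  → value = 0.7000
Under algebraic product:
  δ & γ = a·b on (0.7900, 0.7000) = 0.5530
  (δ & γ) | γ = a + b − a·b on (0.5530, 0.7000) = 0.8659
  → value = 0.8659
|0.7000 − 0.8659| = 0.166

0.166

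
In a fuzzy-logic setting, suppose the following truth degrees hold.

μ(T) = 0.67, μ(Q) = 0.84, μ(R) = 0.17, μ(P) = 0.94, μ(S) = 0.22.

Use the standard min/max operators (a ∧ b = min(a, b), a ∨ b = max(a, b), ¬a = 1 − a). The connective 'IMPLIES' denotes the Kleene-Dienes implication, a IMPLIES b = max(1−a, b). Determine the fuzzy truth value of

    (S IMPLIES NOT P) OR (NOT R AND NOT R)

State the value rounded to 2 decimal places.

NOT P = 1 − 0.94 = 0.06
S IMPLIES NOT P  [Kleene-Dienes: max(1−a, b)] with a=0.22, b=0.06 → 0.78
NOT R = 1 − 0.17 = 0.83
NOT R = 1 − 0.17 = 0.83
NOT R AND NOT R = min(a, b) on (0.83, 0.83) = 0.83
(S IMPLIES NOT P) OR (NOT R AND NOT R) = max(a, b) on (0.78, 0.83) = 0.83

0.83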